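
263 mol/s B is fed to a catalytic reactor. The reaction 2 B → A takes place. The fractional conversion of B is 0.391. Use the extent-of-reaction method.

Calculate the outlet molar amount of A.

51.4 mol/s

B reacted = 0.391 × 263 = 102.8 mol/s; ν_B = −2, so ξ = 102.8/2 = 51.42 mol/s.
Outlet amounts (n = n₀ + ν ξ):
  B: 263 − 2(51.42) = 160.2
  A: 0 + 1(51.42) = 51.42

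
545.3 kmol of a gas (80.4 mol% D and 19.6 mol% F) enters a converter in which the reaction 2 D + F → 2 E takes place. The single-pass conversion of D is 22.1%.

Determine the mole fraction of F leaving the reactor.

0.118

D reacted = 0.221 × 438.4 = 96.89 kmol; ν_D = −2, so ξ = 96.89/2 = 48.45 kmol.
Outlet amounts (n = n₀ + ν ξ):
  D: 438.4 − 2(48.45) = 341.5
  F: 106.9 − 1(48.45) = 58.43
  E: 0 + 2(48.45) = 96.89
Total out = 496.9 kmol; y_F = 58.43 / 496.9 = 0.1176.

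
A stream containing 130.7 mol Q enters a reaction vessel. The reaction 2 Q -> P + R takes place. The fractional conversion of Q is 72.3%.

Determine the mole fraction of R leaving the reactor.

0.361

Q reacted = 0.723 × 130.7 = 94.5 mol; ν_Q = −2, so ξ = 94.5/2 = 47.25 mol.
Outlet amounts (n = n₀ + ν ξ):
  Q: 130.7 − 2(47.25) = 36.2
  P: 0 + 1(47.25) = 47.25
  R: 0 + 1(47.25) = 47.25
Total out = 130.7 mol; y_R = 47.25 / 130.7 = 0.3615.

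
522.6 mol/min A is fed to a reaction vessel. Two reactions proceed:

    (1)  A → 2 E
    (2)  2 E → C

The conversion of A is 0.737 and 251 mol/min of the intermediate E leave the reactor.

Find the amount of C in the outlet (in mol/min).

Conversion of A: A consumed = 1ξ₁ = 0.737 × 522.6 → ξ₁ = 385.2 mol/min.
E balance: n_E = 0 + 2ξ₁ − 2ξ₂ = 251 → ξ₂ = (2·385.2 − 251)/2 = 259.7 mol/min.
Outlet amounts (n = n₀ + Σ ν·ξ):
  A: 522.6 − 1(385.2) = 137.4
  E: 0 + 2(385.2) − 2(259.7) = 251
  C: 0 + 1(259.7) = 259.7

260 mol/min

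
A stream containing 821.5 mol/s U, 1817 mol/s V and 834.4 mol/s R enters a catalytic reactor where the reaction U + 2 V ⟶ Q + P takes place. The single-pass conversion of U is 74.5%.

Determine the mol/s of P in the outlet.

U reacted = 0.745 × 821.5 = 612 mol/s; ν_U = −1, so ξ = 612/1 = 612 mol/s.
Outlet amounts (n = n₀ + ν ξ):
  U: 821.5 − 1(612) = 209.5
  V: 1817 − 2(612) = 593
  Q: 0 + 1(612) = 612
  P: 0 + 1(612) = 612
  R: 834.4 (inert)

612 mol/s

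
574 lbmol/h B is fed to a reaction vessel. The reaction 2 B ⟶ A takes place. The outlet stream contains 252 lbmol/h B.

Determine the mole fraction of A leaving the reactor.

0.39

For B: n = n₀ − 2ξ → 252 = 574 − 2ξ, giving ξ = 161 lbmol/h.
Outlet amounts (n = n₀ + ν ξ):
  B: 574 − 2(161) = 252
  A: 0 + 1(161) = 161
Total out = 413 lbmol/h; y_A = 161 / 413 = 0.3898.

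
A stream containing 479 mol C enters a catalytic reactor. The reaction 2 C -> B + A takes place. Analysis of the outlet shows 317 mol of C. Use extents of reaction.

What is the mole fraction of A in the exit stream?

For C: n = n₀ − 2ξ → 317 = 479 − 2ξ, giving ξ = 81 mol.
Outlet amounts (n = n₀ + ν ξ):
  C: 479 − 2(81) = 317
  B: 0 + 1(81) = 81
  A: 0 + 1(81) = 81
Total out = 479 mol; y_A = 81 / 479 = 0.1691.

0.169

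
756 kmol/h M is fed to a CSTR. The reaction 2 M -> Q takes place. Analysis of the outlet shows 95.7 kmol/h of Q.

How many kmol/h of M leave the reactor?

For Q: n = n₀ + 1ξ → 95.7 = 0 + 1ξ, giving ξ = 95.7 kmol/h.
Outlet amounts (n = n₀ + ν ξ):
  M: 756 − 2(95.7) = 564.6
  Q: 0 + 1(95.7) = 95.7

565 kmol/h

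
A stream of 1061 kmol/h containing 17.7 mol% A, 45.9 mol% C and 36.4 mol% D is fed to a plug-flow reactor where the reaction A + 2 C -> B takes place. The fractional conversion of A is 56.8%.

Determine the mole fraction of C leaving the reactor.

0.323

A reacted = 0.568 × 187.8 = 106.7 kmol/h; ν_A = −1, so ξ = 106.7/1 = 106.7 kmol/h.
Outlet amounts (n = n₀ + ν ξ):
  A: 187.8 − 1(106.7) = 81.13
  C: 487 − 2(106.7) = 273.7
  B: 0 + 1(106.7) = 106.7
  D: 386.2 (inert)
Total out = 847.7 kmol/h; y_C = 273.7 / 847.7 = 0.3228.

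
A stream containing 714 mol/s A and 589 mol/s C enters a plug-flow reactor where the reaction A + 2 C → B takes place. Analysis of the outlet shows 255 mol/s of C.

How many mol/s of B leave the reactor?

167 mol/s

For C: n = n₀ − 2ξ → 255 = 589 − 2ξ, giving ξ = 167 mol/s.
Outlet amounts (n = n₀ + ν ξ):
  A: 714 − 1(167) = 547
  C: 589 − 2(167) = 255
  B: 0 + 1(167) = 167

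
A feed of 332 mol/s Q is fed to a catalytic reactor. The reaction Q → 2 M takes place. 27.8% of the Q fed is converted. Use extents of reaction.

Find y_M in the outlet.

Q reacted = 0.278 × 332 = 92.3 mol/s; ν_Q = −1, so ξ = 92.3/1 = 92.3 mol/s.
Outlet amounts (n = n₀ + ν ξ):
  Q: 332 − 1(92.3) = 239.7
  M: 0 + 2(92.3) = 184.6
Total out = 424.3 mol/s; y_M = 184.6 / 424.3 = 0.4351.

0.435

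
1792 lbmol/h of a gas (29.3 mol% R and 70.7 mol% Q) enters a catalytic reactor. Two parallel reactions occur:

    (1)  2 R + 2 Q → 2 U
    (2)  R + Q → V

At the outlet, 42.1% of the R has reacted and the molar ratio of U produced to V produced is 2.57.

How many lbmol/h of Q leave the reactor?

1050 lbmol/h

Conversion of R: R consumed = 0.421 × 525.1 = 221 lbmol/h = 2ξ₁ + 1ξ₂.
Selectivity: 2ξ₁ / (1ξ₂) = 2.57 → ξ₁ = 1.285 ξ₂.
Substitute: (2·1.285 + 1) ξ₂ = 221 → ξ₂ = 61.92 lbmol/h, ξ₁ = 79.57 lbmol/h.
Outlet amounts (n = n₀ + Σ ν·ξ):
  R: 525.1 − 2(79.57) − 1(61.92) = 304
  Q: 1267 − 2(79.57) − 1(61.92) = 1046
  U: 0 + 2(79.57) = 159.1
  V: 0 + 1(61.92) = 61.92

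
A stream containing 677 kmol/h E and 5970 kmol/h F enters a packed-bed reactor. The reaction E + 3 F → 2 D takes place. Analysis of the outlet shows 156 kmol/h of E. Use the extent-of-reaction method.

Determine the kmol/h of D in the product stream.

For E: n = n₀ − 1ξ → 156 = 677 − 1ξ, giving ξ = 521 kmol/h.
Outlet amounts (n = n₀ + ν ξ):
  E: 677 − 1(521) = 156
  F: 5970 − 3(521) = 4407
  D: 0 + 2(521) = 1042

1040 kmol/h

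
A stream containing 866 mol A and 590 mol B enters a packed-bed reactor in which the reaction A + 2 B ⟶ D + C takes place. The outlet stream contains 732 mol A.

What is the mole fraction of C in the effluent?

For A: n = n₀ − 1ξ → 732 = 866 − 1ξ, giving ξ = 134 mol.
Outlet amounts (n = n₀ + ν ξ):
  A: 866 − 1(134) = 732
  B: 590 − 2(134) = 322
  D: 0 + 1(134) = 134
  C: 0 + 1(134) = 134
Total out = 1322 mol; y_C = 134 / 1322 = 0.1014.

0.101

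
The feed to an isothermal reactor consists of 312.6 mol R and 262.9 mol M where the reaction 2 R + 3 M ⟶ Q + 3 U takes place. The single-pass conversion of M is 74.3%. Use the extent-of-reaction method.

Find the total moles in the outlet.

M reacted = 0.743 × 262.9 = 195.3 mol; ν_M = −3, so ξ = 195.3/3 = 65.11 mol.
Outlet amounts (n = n₀ + ν ξ):
  R: 312.6 − 2(65.11) = 182.4
  M: 262.9 − 3(65.11) = 67.57
  Q: 0 + 1(65.11) = 65.11
  U: 0 + 3(65.11) = 195.3
Total out = 182.4 + 67.57 + 65.11 + 195.3 = 510.4 mol.

510 mol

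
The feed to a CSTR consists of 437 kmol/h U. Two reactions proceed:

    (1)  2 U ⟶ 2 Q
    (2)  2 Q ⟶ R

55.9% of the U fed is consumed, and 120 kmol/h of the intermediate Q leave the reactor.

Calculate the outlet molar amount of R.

Conversion of U: U consumed = 2ξ₁ = 0.559 × 437 → ξ₁ = 122.1 kmol/h.
Q balance: n_Q = 0 + 2ξ₁ − 2ξ₂ = 120 → ξ₂ = (2·122.1 − 120)/2 = 62.14 kmol/h.
Outlet amounts (n = n₀ + Σ ν·ξ):
  U: 437 − 2(122.1) = 192.7
  Q: 0 + 2(122.1) − 2(62.14) = 120
  R: 0 + 1(62.14) = 62.14

62.1 kmol/h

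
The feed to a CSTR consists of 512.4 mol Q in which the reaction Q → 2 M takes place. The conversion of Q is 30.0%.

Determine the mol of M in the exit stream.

Q reacted = 0.3 × 512.4 = 153.7 mol; ν_Q = −1, so ξ = 153.7/1 = 153.7 mol.
Outlet amounts (n = n₀ + ν ξ):
  Q: 512.4 − 1(153.7) = 358.7
  M: 0 + 2(153.7) = 307.4

307 mol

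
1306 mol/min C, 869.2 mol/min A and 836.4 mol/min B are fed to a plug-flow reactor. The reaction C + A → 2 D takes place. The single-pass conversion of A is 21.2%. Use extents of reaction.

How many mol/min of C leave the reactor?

1120 mol/min

A reacted = 0.212 × 869.2 = 184.3 mol/min; ν_A = −1, so ξ = 184.3/1 = 184.3 mol/min.
Outlet amounts (n = n₀ + ν ξ):
  C: 1306 − 1(184.3) = 1122
  A: 869.2 − 1(184.3) = 684.9
  D: 0 + 2(184.3) = 368.5
  B: 836.4 (inert)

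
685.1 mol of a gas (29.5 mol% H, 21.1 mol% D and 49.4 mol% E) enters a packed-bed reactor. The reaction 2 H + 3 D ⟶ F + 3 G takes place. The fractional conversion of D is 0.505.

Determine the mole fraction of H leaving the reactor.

D reacted = 0.505 × 144.6 = 73 mol; ν_D = −3, so ξ = 73/3 = 24.33 mol.
Outlet amounts (n = n₀ + ν ξ):
  H: 202.1 − 2(24.33) = 153.4
  D: 144.6 − 3(24.33) = 71.56
  F: 0 + 1(24.33) = 24.33
  G: 0 + 3(24.33) = 73
  E: 338.4 (inert)
Total out = 660.8 mol; y_H = 153.4 / 660.8 = 0.2322.

0.232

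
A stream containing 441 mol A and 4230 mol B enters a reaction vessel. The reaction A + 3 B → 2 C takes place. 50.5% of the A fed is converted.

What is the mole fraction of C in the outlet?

A reacted = 0.505 × 441 = 222.7 mol; ν_A = −1, so ξ = 222.7/1 = 222.7 mol.
Outlet amounts (n = n₀ + ν ξ):
  A: 441 − 1(222.7) = 218.3
  B: 4230 − 3(222.7) = 3562
  C: 0 + 2(222.7) = 445.4
Total out = 4226 mol; y_C = 445.4 / 4226 = 0.1054.

0.105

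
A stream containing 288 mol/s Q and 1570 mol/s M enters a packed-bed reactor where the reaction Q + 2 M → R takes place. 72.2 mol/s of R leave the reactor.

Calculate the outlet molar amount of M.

1430 mol/s

For R: n = n₀ + 1ξ → 72.2 = 0 + 1ξ, giving ξ = 72.2 mol/s.
Outlet amounts (n = n₀ + ν ξ):
  Q: 288 − 1(72.2) = 215.8
  M: 1570 − 2(72.2) = 1426
  R: 0 + 1(72.2) = 72.2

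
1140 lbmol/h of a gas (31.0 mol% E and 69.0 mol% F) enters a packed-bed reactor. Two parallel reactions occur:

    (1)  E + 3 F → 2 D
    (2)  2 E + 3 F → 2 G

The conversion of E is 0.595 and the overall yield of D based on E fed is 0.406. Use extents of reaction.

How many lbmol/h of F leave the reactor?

364 lbmol/h

Yield of D: 2ξ₁ / 353.4 = 0.406 → ξ₁ = 71.74 lbmol/h.
Conversion of E: 1ξ₁ + 2ξ₂ = 0.595 × 353.4 = 210.3 → ξ₂ = 69.27 lbmol/h.
Outlet amounts (n = n₀ + Σ ν·ξ):
  E: 353.4 − 1(71.74) − 2(69.27) = 143.1
  F: 786.6 − 3(71.74) − 3(69.27) = 363.6
  D: 0 + 2(71.74) = 143.5
  G: 0 + 2(69.27) = 138.5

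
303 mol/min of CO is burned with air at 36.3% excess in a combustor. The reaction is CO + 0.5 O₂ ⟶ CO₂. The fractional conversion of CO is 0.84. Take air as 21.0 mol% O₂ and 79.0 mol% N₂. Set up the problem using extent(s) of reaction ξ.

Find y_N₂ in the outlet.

Stoichiometric O₂ = 0.5 × 303 = 151.5 mol/min; O₂ fed = 151.5 × 1.363 = 206.5 mol/min.
N₂ fed = 206.5 × 79/21 = 776.8 mol/min.
Fuel reacted = 0.84 × 303 → ξ = 254.5 mol/min.
Outlet (n = n₀ + ν ξ):
  CO: 303 − 1(254.5) = 48.48
  O₂: 206.5 − 0.5(254.5) = 79.23
  N₂: 776.8 (inert)
  CO₂: 0 + 1(254.5) = 254.5
Total out = 1159 mol/min; y_N₂ = 776.8 / 1159 = 0.6702.

0.67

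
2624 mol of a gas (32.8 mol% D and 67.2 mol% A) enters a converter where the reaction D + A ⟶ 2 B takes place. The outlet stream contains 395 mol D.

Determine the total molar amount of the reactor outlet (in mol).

For D: n = n₀ − 1ξ → 395 = 860.7 − 1ξ, giving ξ = 465.7 mol.
Outlet amounts (n = n₀ + ν ξ):
  D: 860.7 − 1(465.7) = 395
  A: 1763 − 1(465.7) = 1298
  B: 0 + 2(465.7) = 931.3
Total out = 395 + 1298 + 931.3 = 2624 mol.

2620 mol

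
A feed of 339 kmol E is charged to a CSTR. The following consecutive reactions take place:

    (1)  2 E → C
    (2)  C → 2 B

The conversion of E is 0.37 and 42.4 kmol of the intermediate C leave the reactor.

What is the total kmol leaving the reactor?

Conversion of E: E consumed = 2ξ₁ = 0.37 × 339 → ξ₁ = 62.71 kmol.
C balance: n_C = 0 + 1ξ₁ − 1ξ₂ = 42.4 → ξ₂ = (1·62.71 − 42.4)/1 = 20.31 kmol.
Outlet amounts (n = n₀ + Σ ν·ξ):
  E: 339 − 2(62.71) = 213.6
  C: 0 + 1(62.71) − 1(20.31) = 42.4
  B: 0 + 2(20.31) = 40.63
Total out = 213.6 + 42.4 + 40.63 = 296.6 kmol.

297 kmol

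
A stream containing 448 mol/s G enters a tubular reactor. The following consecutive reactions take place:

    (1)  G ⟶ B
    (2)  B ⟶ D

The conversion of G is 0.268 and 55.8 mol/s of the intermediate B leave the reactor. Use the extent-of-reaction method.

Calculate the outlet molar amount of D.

Conversion of G: G consumed = 1ξ₁ = 0.268 × 448 → ξ₁ = 120.1 mol/s.
B balance: n_B = 0 + 1ξ₁ − 1ξ₂ = 55.8 → ξ₂ = (1·120.1 − 55.8)/1 = 64.26 mol/s.
Outlet amounts (n = n₀ + Σ ν·ξ):
  G: 448 − 1(120.1) = 327.9
  B: 0 + 1(120.1) − 1(64.26) = 55.8
  D: 0 + 1(64.26) = 64.26

64.3 mol/s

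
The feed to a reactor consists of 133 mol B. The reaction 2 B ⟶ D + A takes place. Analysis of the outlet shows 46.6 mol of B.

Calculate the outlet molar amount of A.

For B: n = n₀ − 2ξ → 46.6 = 133 − 2ξ, giving ξ = 43.2 mol.
Outlet amounts (n = n₀ + ν ξ):
  B: 133 − 2(43.2) = 46.6
  D: 0 + 1(43.2) = 43.2
  A: 0 + 1(43.2) = 43.2

43.2 mol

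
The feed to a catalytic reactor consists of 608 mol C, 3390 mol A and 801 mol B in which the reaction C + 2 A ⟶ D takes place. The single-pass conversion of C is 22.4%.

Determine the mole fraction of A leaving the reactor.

C reacted = 0.224 × 608 = 136.2 mol; ν_C = −1, so ξ = 136.2/1 = 136.2 mol.
Outlet amounts (n = n₀ + ν ξ):
  C: 608 − 1(136.2) = 471.8
  A: 3390 − 2(136.2) = 3118
  D: 0 + 1(136.2) = 136.2
  B: 801 (inert)
Total out = 4527 mol; y_A = 3118 / 4527 = 0.6887.

0.689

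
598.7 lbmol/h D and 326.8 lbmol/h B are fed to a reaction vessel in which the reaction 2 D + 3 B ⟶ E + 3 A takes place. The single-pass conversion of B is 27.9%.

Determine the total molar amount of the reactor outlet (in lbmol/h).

895 lbmol/h

B reacted = 0.279 × 326.8 = 91.18 lbmol/h; ν_B = −3, so ξ = 91.18/3 = 30.39 lbmol/h.
Outlet amounts (n = n₀ + ν ξ):
  D: 598.7 − 2(30.39) = 537.9
  B: 326.8 − 3(30.39) = 235.6
  E: 0 + 1(30.39) = 30.39
  A: 0 + 3(30.39) = 91.18
Total out = 537.9 + 235.6 + 30.39 + 91.18 = 895.1 lbmol/h.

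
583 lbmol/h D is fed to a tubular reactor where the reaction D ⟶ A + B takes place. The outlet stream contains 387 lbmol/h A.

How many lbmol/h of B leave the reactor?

387 lbmol/h

For A: n = n₀ + 1ξ → 387 = 0 + 1ξ, giving ξ = 387 lbmol/h.
Outlet amounts (n = n₀ + ν ξ):
  D: 583 − 1(387) = 196
  A: 0 + 1(387) = 387
  B: 0 + 1(387) = 387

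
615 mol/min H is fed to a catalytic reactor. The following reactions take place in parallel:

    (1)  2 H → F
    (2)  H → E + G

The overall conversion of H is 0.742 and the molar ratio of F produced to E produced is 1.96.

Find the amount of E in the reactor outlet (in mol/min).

Conversion of H: H consumed = 0.742 × 615 = 456.3 mol/min = 2ξ₁ + 1ξ₂.
Selectivity: 1ξ₁ / (1ξ₂) = 1.96 → ξ₁ = 1.96 ξ₂.
Substitute: (2·1.96 + 1) ξ₂ = 456.3 → ξ₂ = 92.75 mol/min, ξ₁ = 181.8 mol/min.
Outlet amounts (n = n₀ + Σ ν·ξ):
  H: 615 − 2(181.8) − 1(92.75) = 158.7
  F: 0 + 1(181.8) = 181.8
  E: 0 + 1(92.75) = 92.75
  G: 0 + 1(92.75) = 92.75

92.8 mol/min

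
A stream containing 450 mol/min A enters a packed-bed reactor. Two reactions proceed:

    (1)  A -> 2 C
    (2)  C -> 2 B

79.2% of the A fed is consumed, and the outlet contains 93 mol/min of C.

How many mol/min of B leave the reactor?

Conversion of A: A consumed = 1ξ₁ = 0.792 × 450 → ξ₁ = 356.4 mol/min.
C balance: n_C = 0 + 2ξ₁ − 1ξ₂ = 93 → ξ₂ = (2·356.4 − 93)/1 = 619.8 mol/min.
Outlet amounts (n = n₀ + Σ ν·ξ):
  A: 450 − 1(356.4) = 93.6
  C: 0 + 2(356.4) − 1(619.8) = 93
  B: 0 + 2(619.8) = 1240

1240 mol/min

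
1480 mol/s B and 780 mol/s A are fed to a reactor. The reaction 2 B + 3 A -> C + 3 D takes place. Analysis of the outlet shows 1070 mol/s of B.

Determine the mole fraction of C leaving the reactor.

0.0998

For B: n = n₀ − 2ξ → 1070 = 1480 − 2ξ, giving ξ = 205 mol/s.
Outlet amounts (n = n₀ + ν ξ):
  B: 1480 − 2(205) = 1070
  A: 780 − 3(205) = 165
  C: 0 + 1(205) = 205
  D: 0 + 3(205) = 615
Total out = 2055 mol/s; y_C = 205 / 2055 = 0.09976.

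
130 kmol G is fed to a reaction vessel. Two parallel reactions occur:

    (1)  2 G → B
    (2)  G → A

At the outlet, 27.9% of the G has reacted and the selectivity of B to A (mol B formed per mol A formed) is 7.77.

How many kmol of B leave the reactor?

17 kmol

Conversion of G: G consumed = 0.279 × 130 = 36.27 kmol = 2ξ₁ + 1ξ₂.
Selectivity: 1ξ₁ / (1ξ₂) = 7.77 → ξ₁ = 7.77 ξ₂.
Substitute: (2·7.77 + 1) ξ₂ = 36.27 → ξ₂ = 2.193 kmol, ξ₁ = 17.04 kmol.
Outlet amounts (n = n₀ + Σ ν·ξ):
  G: 130 − 2(17.04) − 1(2.193) = 93.73
  B: 0 + 1(17.04) = 17.04
  A: 0 + 1(2.193) = 2.193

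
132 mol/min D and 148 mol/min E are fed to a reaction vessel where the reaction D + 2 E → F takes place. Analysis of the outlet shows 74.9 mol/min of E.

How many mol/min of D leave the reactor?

For E: n = n₀ − 2ξ → 74.9 = 148 − 2ξ, giving ξ = 36.55 mol/min.
Outlet amounts (n = n₀ + ν ξ):
  D: 132 − 1(36.55) = 95.45
  E: 148 − 2(36.55) = 74.9
  F: 0 + 1(36.55) = 36.55

95.5 mol/min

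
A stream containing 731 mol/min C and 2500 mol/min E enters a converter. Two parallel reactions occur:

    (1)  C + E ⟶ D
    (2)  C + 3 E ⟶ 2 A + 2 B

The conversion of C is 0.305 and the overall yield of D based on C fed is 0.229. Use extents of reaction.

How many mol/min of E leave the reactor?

2170 mol/min

Yield of D: 1ξ₁ / 731 = 0.229 → ξ₁ = 167.4 mol/min.
Conversion of C: 1ξ₁ + 1ξ₂ = 0.305 × 731 = 223 → ξ₂ = 55.56 mol/min.
Outlet amounts (n = n₀ + Σ ν·ξ):
  C: 731 − 1(167.4) − 1(55.56) = 508
  E: 2500 − 1(167.4) − 3(55.56) = 2166
  D: 0 + 1(167.4) = 167.4
  A: 0 + 2(55.56) = 111.1
  B: 0 + 2(55.56) = 111.1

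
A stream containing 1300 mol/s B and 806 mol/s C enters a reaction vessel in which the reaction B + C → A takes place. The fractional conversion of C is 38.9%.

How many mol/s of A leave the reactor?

C reacted = 0.389 × 806 = 313.5 mol/s; ν_C = −1, so ξ = 313.5/1 = 313.5 mol/s.
Outlet amounts (n = n₀ + ν ξ):
  B: 1300 − 1(313.5) = 986.5
  C: 806 − 1(313.5) = 492.5
  A: 0 + 1(313.5) = 313.5

314 mol/s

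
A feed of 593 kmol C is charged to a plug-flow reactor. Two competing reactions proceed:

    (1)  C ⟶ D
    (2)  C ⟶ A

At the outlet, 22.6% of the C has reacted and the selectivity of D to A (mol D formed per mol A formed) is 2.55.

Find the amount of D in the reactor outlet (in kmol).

96.3 kmol

Conversion of C: C consumed = 0.226 × 593 = 134 kmol = 1ξ₁ + 1ξ₂.
Selectivity: 1ξ₁ / (1ξ₂) = 2.55 → ξ₁ = 2.55 ξ₂.
Substitute: (1·2.55 + 1) ξ₂ = 134 → ξ₂ = 37.75 kmol, ξ₁ = 96.27 kmol.
Outlet amounts (n = n₀ + Σ ν·ξ):
  C: 593 − 1(96.27) − 1(37.75) = 459
  D: 0 + 1(96.27) = 96.27
  A: 0 + 1(37.75) = 37.75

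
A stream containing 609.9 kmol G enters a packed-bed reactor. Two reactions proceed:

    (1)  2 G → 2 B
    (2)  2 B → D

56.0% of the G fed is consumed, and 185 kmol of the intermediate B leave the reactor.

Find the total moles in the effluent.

532 kmol

Conversion of G: G consumed = 2ξ₁ = 0.56 × 609.9 → ξ₁ = 170.8 kmol.
B balance: n_B = 0 + 2ξ₁ − 2ξ₂ = 185 → ξ₂ = (2·170.8 − 185)/2 = 78.27 kmol.
Outlet amounts (n = n₀ + Σ ν·ξ):
  G: 609.9 − 2(170.8) = 268.4
  B: 0 + 2(170.8) − 2(78.27) = 185
  D: 0 + 1(78.27) = 78.27
Total out = 268.4 + 185 + 78.27 = 531.6 kmol.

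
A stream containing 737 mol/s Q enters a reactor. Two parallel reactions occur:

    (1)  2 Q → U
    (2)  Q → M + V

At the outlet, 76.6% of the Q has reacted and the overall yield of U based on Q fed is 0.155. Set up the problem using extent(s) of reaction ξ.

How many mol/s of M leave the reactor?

336 mol/s

Yield of U: 1ξ₁ / 737 = 0.155 → ξ₁ = 114.2 mol/s.
Conversion of Q: 2ξ₁ + 1ξ₂ = 0.766 × 737 = 564.5 → ξ₂ = 336.1 mol/s.
Outlet amounts (n = n₀ + Σ ν·ξ):
  Q: 737 − 2(114.2) − 1(336.1) = 172.5
  U: 0 + 1(114.2) = 114.2
  M: 0 + 1(336.1) = 336.1
  V: 0 + 1(336.1) = 336.1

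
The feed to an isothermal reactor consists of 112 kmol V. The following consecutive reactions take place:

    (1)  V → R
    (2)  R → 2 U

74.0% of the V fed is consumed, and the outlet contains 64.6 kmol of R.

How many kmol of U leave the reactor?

36.6 kmol

Conversion of V: V consumed = 1ξ₁ = 0.74 × 112 → ξ₁ = 82.88 kmol.
R balance: n_R = 0 + 1ξ₁ − 1ξ₂ = 64.6 → ξ₂ = (1·82.88 − 64.6)/1 = 18.28 kmol.
Outlet amounts (n = n₀ + Σ ν·ξ):
  V: 112 − 1(82.88) = 29.12
  R: 0 + 1(82.88) − 1(18.28) = 64.6
  U: 0 + 2(18.28) = 36.56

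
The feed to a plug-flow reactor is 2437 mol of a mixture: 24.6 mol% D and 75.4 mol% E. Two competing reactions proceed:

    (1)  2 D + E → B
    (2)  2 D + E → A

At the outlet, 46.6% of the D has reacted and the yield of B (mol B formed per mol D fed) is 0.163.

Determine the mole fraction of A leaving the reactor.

Yield of B: 1ξ₁ / 599.5 = 0.163 → ξ₁ = 97.72 mol.
Conversion of D: 2ξ₁ + 2ξ₂ = 0.466 × 599.5 = 279.4 → ξ₂ = 41.97 mol.
Outlet amounts (n = n₀ + Σ ν·ξ):
  D: 599.5 − 2(97.72) − 2(41.97) = 320.1
  E: 1837 − 1(97.72) − 1(41.97) = 1698
  B: 0 + 1(97.72) = 97.72
  A: 0 + 1(41.97) = 41.97
Total out = 2158 mol; y_A = 41.97 / 2158 = 0.01945.

0.0194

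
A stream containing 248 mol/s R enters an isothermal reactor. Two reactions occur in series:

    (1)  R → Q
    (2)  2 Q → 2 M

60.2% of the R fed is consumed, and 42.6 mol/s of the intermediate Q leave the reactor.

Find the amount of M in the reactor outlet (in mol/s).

Conversion of R: R consumed = 1ξ₁ = 0.602 × 248 → ξ₁ = 149.3 mol/s.
Q balance: n_Q = 0 + 1ξ₁ − 2ξ₂ = 42.6 → ξ₂ = (1·149.3 − 42.6)/2 = 53.35 mol/s.
Outlet amounts (n = n₀ + Σ ν·ξ):
  R: 248 − 1(149.3) = 98.7
  Q: 0 + 1(149.3) − 2(53.35) = 42.6
  M: 0 + 2(53.35) = 106.7

107 mol/s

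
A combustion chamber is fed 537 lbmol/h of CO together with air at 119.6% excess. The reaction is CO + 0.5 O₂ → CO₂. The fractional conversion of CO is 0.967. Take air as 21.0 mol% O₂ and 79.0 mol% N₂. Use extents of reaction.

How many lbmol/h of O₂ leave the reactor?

330 lbmol/h

Stoichiometric O₂ = 0.5 × 537 = 268.5 lbmol/h; O₂ fed = 268.5 × 2.196 = 589.6 lbmol/h.
N₂ fed = 589.6 × 79/21 = 2218 lbmol/h.
Fuel reacted = 0.967 × 537 → ξ = 519.3 lbmol/h.
Outlet (n = n₀ + ν ξ):
  CO: 537 − 1(519.3) = 17.72
  O₂: 589.6 − 0.5(519.3) = 330
  N₂: 2218 (inert)
  CO₂: 0 + 1(519.3) = 519.3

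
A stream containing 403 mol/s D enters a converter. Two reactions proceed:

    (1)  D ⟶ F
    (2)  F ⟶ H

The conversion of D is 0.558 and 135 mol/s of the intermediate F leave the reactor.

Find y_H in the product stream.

Conversion of D: D consumed = 1ξ₁ = 0.558 × 403 → ξ₁ = 224.9 mol/s.
F balance: n_F = 0 + 1ξ₁ − 1ξ₂ = 135 → ξ₂ = (1·224.9 − 135)/1 = 89.87 mol/s.
Outlet amounts (n = n₀ + Σ ν·ξ):
  D: 403 − 1(224.9) = 178.1
  F: 0 + 1(224.9) − 1(89.87) = 135
  H: 0 + 1(89.87) = 89.87
Total out = 403 mol/s; y_H = 89.87 / 403 = 0.223.

0.223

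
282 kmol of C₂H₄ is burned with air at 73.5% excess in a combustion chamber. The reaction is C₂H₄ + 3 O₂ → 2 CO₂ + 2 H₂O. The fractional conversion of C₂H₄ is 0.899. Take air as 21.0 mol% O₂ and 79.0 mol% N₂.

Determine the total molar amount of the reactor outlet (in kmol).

7270 kmol

Stoichiometric O₂ = 3 × 282 = 846 kmol; O₂ fed = 846 × 1.735 = 1468 kmol.
N₂ fed = 1468 × 79/21 = 5522 kmol.
Fuel reacted = 0.899 × 282 → ξ = 253.5 kmol.
Outlet (n = n₀ + ν ξ):
  C₂H₄: 282 − 1(253.5) = 28.48
  O₂: 1468 − 3(253.5) = 707.3
  N₂: 5522 (inert)
  CO₂: 0 + 2(253.5) = 507
  H₂O: 0 + 2(253.5) = 507
Total out = 28.48 + 707.3 + 5522 + 507 + 507 = 7272 kmol.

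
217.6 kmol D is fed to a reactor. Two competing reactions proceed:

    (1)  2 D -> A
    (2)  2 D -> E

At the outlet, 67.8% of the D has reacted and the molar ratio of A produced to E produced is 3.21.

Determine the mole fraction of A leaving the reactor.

Conversion of D: D consumed = 0.678 × 217.6 = 147.5 kmol = 2ξ₁ + 2ξ₂.
Selectivity: 1ξ₁ / (1ξ₂) = 3.21 → ξ₁ = 3.21 ξ₂.
Substitute: (2·3.21 + 2) ξ₂ = 147.5 → ξ₂ = 17.52 kmol, ξ₁ = 56.24 kmol.
Outlet amounts (n = n₀ + Σ ν·ξ):
  D: 217.6 − 2(56.24) − 2(17.52) = 70.07
  A: 0 + 1(56.24) = 56.24
  E: 0 + 1(17.52) = 17.52
Total out = 143.8 kmol; y_A = 56.24 / 143.8 = 0.391.

0.391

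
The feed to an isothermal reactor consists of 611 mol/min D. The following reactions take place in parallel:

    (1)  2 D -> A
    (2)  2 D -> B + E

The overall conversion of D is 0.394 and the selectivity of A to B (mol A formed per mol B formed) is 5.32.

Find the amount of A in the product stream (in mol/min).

Conversion of D: D consumed = 0.394 × 611 = 240.7 mol/min = 2ξ₁ + 2ξ₂.
Selectivity: 1ξ₁ / (1ξ₂) = 5.32 → ξ₁ = 5.32 ξ₂.
Substitute: (2·5.32 + 2) ξ₂ = 240.7 → ξ₂ = 19.05 mol/min, ξ₁ = 101.3 mol/min.
Outlet amounts (n = n₀ + Σ ν·ξ):
  D: 611 − 2(101.3) − 2(19.05) = 370.3
  A: 0 + 1(101.3) = 101.3
  B: 0 + 1(19.05) = 19.05
  E: 0 + 1(19.05) = 19.05

101 mol/min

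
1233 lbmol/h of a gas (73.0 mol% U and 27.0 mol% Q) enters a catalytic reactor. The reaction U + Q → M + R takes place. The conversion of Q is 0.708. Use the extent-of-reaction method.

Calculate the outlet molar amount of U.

Q reacted = 0.708 × 332.9 = 235.7 lbmol/h; ν_Q = −1, so ξ = 235.7/1 = 235.7 lbmol/h.
Outlet amounts (n = n₀ + ν ξ):
  U: 900.1 − 1(235.7) = 664.4
  Q: 332.9 − 1(235.7) = 97.21
  M: 0 + 1(235.7) = 235.7
  R: 0 + 1(235.7) = 235.7

664 lbmol/h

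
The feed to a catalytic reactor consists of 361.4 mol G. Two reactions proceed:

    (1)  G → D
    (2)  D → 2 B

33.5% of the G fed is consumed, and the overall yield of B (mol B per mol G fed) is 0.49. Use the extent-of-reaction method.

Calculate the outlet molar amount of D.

Conversion of G: G consumed = 1ξ₁ = 0.335 × 361.4 → ξ₁ = 121.1 mol.
Yield of B: 2ξ₂ / 361.4 = 0.49 → ξ₂ = 88.54 mol.
Outlet amounts (n = n₀ + Σ ν·ξ):
  G: 361.4 − 1(121.1) = 240.3
  D: 0 + 1(121.1) − 1(88.54) = 32.53
  B: 0 + 2(88.54) = 177.1

32.5 mol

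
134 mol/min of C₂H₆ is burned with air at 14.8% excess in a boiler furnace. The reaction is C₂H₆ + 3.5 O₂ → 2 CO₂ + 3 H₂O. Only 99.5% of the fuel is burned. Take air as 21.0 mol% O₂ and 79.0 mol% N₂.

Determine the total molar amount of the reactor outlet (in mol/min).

2760 mol/min

Stoichiometric O₂ = 3.5 × 134 = 469 mol/min; O₂ fed = 469 × 1.148 = 538.4 mol/min.
N₂ fed = 538.4 × 79/21 = 2025 mol/min.
Fuel reacted = 0.995 × 134 → ξ = 133.3 mol/min.
Outlet (n = n₀ + ν ξ):
  C₂H₆: 134 − 1(133.3) = 0.67
  O₂: 538.4 − 3.5(133.3) = 71.76
  N₂: 2025 (inert)
  CO₂: 0 + 2(133.3) = 266.7
  H₂O: 0 + 3(133.3) = 400
Total out = 0.67 + 71.76 + 2025 + 266.7 + 400 = 2765 mol/min.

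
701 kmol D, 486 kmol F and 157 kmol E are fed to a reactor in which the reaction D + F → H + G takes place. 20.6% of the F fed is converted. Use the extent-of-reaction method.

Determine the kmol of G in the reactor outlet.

100 kmol

F reacted = 0.206 × 486 = 100.1 kmol; ν_F = −1, so ξ = 100.1/1 = 100.1 kmol.
Outlet amounts (n = n₀ + ν ξ):
  D: 701 − 1(100.1) = 600.9
  F: 486 − 1(100.1) = 385.9
  H: 0 + 1(100.1) = 100.1
  G: 0 + 1(100.1) = 100.1
  E: 157 (inert)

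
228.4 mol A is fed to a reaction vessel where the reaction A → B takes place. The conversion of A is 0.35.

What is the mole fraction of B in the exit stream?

0.35

A reacted = 0.35 × 228.4 = 79.94 mol; ν_A = −1, so ξ = 79.94/1 = 79.94 mol.
Outlet amounts (n = n₀ + ν ξ):
  A: 228.4 − 1(79.94) = 148.5
  B: 0 + 1(79.94) = 79.94
Total out = 228.4 mol; y_B = 79.94 / 228.4 = 0.35.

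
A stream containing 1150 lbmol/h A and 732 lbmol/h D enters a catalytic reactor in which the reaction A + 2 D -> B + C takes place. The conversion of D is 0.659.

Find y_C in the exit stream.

D reacted = 0.659 × 732 = 482.4 lbmol/h; ν_D = −2, so ξ = 482.4/2 = 241.2 lbmol/h.
Outlet amounts (n = n₀ + ν ξ):
  A: 1150 − 1(241.2) = 908.8
  D: 732 − 2(241.2) = 249.6
  B: 0 + 1(241.2) = 241.2
  C: 0 + 1(241.2) = 241.2
Total out = 1641 lbmol/h; y_C = 241.2 / 1641 = 0.147.

0.147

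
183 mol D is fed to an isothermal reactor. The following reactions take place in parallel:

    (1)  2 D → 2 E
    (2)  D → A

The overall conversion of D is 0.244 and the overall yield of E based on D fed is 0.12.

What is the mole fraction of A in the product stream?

0.124

Yield of E: 2ξ₁ / 183 = 0.12 → ξ₁ = 10.98 mol.
Conversion of D: 2ξ₁ + 1ξ₂ = 0.244 × 183 = 44.65 → ξ₂ = 22.69 mol.
Outlet amounts (n = n₀ + Σ ν·ξ):
  D: 183 − 2(10.98) − 1(22.69) = 138.3
  E: 0 + 2(10.98) = 21.96
  A: 0 + 1(22.69) = 22.69
Total out = 183 mol; y_A = 22.69 / 183 = 0.124.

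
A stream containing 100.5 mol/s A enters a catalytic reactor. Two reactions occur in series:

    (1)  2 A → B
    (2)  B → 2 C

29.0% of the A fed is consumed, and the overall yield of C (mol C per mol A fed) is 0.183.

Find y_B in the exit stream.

Conversion of A: A consumed = 2ξ₁ = 0.29 × 100.5 → ξ₁ = 14.57 mol/s.
Yield of C: 2ξ₂ / 100.5 = 0.183 → ξ₂ = 9.196 mol/s.
Outlet amounts (n = n₀ + Σ ν·ξ):
  A: 100.5 − 2(14.57) = 71.36
  B: 0 + 1(14.57) − 1(9.196) = 5.377
  C: 0 + 2(9.196) = 18.39
Total out = 95.12 mol/s; y_B = 5.377 / 95.12 = 0.05652.

0.0565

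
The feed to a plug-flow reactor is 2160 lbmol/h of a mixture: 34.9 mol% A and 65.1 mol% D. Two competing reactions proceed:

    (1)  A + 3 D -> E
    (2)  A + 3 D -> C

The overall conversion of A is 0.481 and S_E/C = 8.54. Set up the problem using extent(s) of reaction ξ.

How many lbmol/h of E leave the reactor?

325 lbmol/h

Conversion of A: A consumed = 0.481 × 753.8 = 362.6 lbmol/h = 1ξ₁ + 1ξ₂.
Selectivity: 1ξ₁ / (1ξ₂) = 8.54 → ξ₁ = 8.54 ξ₂.
Substitute: (1·8.54 + 1) ξ₂ = 362.6 → ξ₂ = 38.01 lbmol/h, ξ₁ = 324.6 lbmol/h.
Outlet amounts (n = n₀ + Σ ν·ξ):
  A: 753.8 − 1(324.6) − 1(38.01) = 391.2
  D: 1406 − 3(324.6) − 3(38.01) = 318.4
  E: 0 + 1(324.6) = 324.6
  C: 0 + 1(38.01) = 38.01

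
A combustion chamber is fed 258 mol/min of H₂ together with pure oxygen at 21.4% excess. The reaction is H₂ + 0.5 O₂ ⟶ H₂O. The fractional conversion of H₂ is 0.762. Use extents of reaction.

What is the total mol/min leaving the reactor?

316 mol/min

Stoichiometric O₂ = 0.5 × 258 = 129 mol/min; O₂ fed = 129 × 1.214 = 156.6 mol/min.
Fuel reacted = 0.762 × 258 → ξ = 196.6 mol/min.
Outlet (n = n₀ + ν ξ):
  H₂: 258 − 1(196.6) = 61.4
  O₂: 156.6 − 0.5(196.6) = 58.31
  H₂O: 0 + 1(196.6) = 196.6
Total out = 61.4 + 58.31 + 196.6 = 316.3 mol/min.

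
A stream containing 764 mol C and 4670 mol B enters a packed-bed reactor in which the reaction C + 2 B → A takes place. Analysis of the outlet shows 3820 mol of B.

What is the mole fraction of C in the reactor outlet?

For B: n = n₀ − 2ξ → 3820 = 4670 − 2ξ, giving ξ = 425 mol.
Outlet amounts (n = n₀ + ν ξ):
  C: 764 − 1(425) = 339
  B: 4670 − 2(425) = 3820
  A: 0 + 1(425) = 425
Total out = 4584 mol; y_C = 339 / 4584 = 0.07395.

0.074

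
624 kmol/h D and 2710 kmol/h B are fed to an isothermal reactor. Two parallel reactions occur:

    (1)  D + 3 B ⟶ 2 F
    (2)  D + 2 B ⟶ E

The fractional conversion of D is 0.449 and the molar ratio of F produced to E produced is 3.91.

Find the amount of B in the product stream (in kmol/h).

1960 kmol/h

Conversion of D: D consumed = 0.449 × 624 = 280.2 kmol/h = 1ξ₁ + 1ξ₂.
Selectivity: 2ξ₁ / (1ξ₂) = 3.91 → ξ₁ = 1.955 ξ₂.
Substitute: (1·1.955 + 1) ξ₂ = 280.2 → ξ₂ = 94.81 kmol/h, ξ₁ = 185.4 kmol/h.
Outlet amounts (n = n₀ + Σ ν·ξ):
  D: 624 − 1(185.4) − 1(94.81) = 343.8
  B: 2710 − 3(185.4) − 2(94.81) = 1964
  F: 0 + 2(185.4) = 370.7
  E: 0 + 1(94.81) = 94.81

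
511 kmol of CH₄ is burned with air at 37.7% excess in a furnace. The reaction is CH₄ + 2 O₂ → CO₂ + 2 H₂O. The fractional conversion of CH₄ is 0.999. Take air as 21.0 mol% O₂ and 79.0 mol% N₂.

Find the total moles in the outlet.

7210 kmol

Stoichiometric O₂ = 2 × 511 = 1022 kmol; O₂ fed = 1022 × 1.377 = 1407 kmol.
N₂ fed = 1407 × 79/21 = 5294 kmol.
Fuel reacted = 0.999 × 511 → ξ = 510.5 kmol.
Outlet (n = n₀ + ν ξ):
  CH₄: 511 − 1(510.5) = 0.511
  O₂: 1407 − 2(510.5) = 386.3
  N₂: 5294 (inert)
  CO₂: 0 + 1(510.5) = 510.5
  H₂O: 0 + 2(510.5) = 1021
Total out = 0.511 + 386.3 + 5294 + 510.5 + 1021 = 7212 kmol.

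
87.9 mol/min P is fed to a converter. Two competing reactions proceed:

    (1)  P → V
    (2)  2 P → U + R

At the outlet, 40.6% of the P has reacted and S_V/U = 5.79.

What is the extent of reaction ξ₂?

ξ₂ = 4.58 mol/min

Conversion of P: P consumed = 0.406 × 87.9 = 35.69 mol/min = 1ξ₁ + 2ξ₂.
Selectivity: 1ξ₁ / (1ξ₂) = 5.79 → ξ₁ = 5.79 ξ₂.
Substitute: (1·5.79 + 2) ξ₂ = 35.69 → ξ₂ = 4.581 mol/min, ξ₁ = 26.53 mol/min.
Outlet amounts (n = n₀ + Σ ν·ξ):
  P: 87.9 − 1(26.53) − 2(4.581) = 52.21
  V: 0 + 1(26.53) = 26.53
  U: 0 + 1(4.581) = 4.581
  R: 0 + 1(4.581) = 4.581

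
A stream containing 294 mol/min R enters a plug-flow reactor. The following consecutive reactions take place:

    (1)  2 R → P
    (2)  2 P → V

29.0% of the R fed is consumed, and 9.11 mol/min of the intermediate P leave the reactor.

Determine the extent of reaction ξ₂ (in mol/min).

ξ₂ = 16.8 mol/min

Conversion of R: R consumed = 2ξ₁ = 0.29 × 294 → ξ₁ = 42.63 mol/min.
P balance: n_P = 0 + 1ξ₁ − 2ξ₂ = 9.11 → ξ₂ = (1·42.63 − 9.11)/2 = 16.76 mol/min.
Outlet amounts (n = n₀ + Σ ν·ξ):
  R: 294 − 2(42.63) = 208.7
  P: 0 + 1(42.63) − 2(16.76) = 9.11
  V: 0 + 1(16.76) = 16.76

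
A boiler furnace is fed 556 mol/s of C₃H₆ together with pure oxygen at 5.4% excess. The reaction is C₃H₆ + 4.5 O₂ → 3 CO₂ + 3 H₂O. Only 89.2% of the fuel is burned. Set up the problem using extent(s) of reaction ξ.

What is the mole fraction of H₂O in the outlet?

0.432

Stoichiometric O₂ = 4.5 × 556 = 2502 mol/s; O₂ fed = 2502 × 1.054 = 2637 mol/s.
Fuel reacted = 0.892 × 556 → ξ = 496 mol/s.
Outlet (n = n₀ + ν ξ):
  C₃H₆: 556 − 1(496) = 60.05
  O₂: 2637 − 4.5(496) = 405.3
  CO₂: 0 + 3(496) = 1488
  H₂O: 0 + 3(496) = 1488
Total out = 3441 mol/s; y_H₂O = 1488 / 3441 = 0.4324.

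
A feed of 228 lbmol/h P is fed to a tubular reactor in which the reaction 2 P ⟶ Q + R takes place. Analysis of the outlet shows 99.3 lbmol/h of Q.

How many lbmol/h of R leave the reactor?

For Q: n = n₀ + 1ξ → 99.3 = 0 + 1ξ, giving ξ = 99.3 lbmol/h.
Outlet amounts (n = n₀ + ν ξ):
  P: 228 − 2(99.3) = 29.4
  Q: 0 + 1(99.3) = 99.3
  R: 0 + 1(99.3) = 99.3

99.3 lbmol/h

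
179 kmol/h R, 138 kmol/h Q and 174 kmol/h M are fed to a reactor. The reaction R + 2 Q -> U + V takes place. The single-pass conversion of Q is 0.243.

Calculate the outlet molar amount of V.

Q reacted = 0.243 × 138 = 33.53 kmol/h; ν_Q = −2, so ξ = 33.53/2 = 16.77 kmol/h.
Outlet amounts (n = n₀ + ν ξ):
  R: 179 − 1(16.77) = 162.2
  Q: 138 − 2(16.77) = 104.5
  U: 0 + 1(16.77) = 16.77
  V: 0 + 1(16.77) = 16.77
  M: 174 (inert)

16.8 kmol/h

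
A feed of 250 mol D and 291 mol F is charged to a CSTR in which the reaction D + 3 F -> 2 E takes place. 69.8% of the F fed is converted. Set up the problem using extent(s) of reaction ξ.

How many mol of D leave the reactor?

F reacted = 0.698 × 291 = 203.1 mol; ν_F = −3, so ξ = 203.1/3 = 67.71 mol.
Outlet amounts (n = n₀ + ν ξ):
  D: 250 − 1(67.71) = 182.3
  F: 291 − 3(67.71) = 87.88
  E: 0 + 2(67.71) = 135.4

182 mol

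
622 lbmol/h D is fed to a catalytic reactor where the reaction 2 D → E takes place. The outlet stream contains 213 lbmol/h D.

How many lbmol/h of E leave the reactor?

204 lbmol/h

For D: n = n₀ − 2ξ → 213 = 622 − 2ξ, giving ξ = 204.5 lbmol/h.
Outlet amounts (n = n₀ + ν ξ):
  D: 622 − 2(204.5) = 213
  E: 0 + 1(204.5) = 204.5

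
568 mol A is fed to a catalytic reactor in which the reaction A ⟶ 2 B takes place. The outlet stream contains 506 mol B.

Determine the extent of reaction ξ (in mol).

For B: n = n₀ + 2ξ → 506 = 0 + 2ξ, giving ξ = 253 mol.
Outlet amounts (n = n₀ + ν ξ):
  A: 568 − 1(253) = 315
  B: 0 + 2(253) = 506

ξ = 253 mol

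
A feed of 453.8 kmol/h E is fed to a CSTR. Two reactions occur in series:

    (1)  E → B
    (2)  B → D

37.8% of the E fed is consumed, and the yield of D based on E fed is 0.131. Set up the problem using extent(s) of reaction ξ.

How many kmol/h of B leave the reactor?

Conversion of E: E consumed = 1ξ₁ = 0.378 × 453.8 → ξ₁ = 171.5 kmol/h.
Yield of D: 1ξ₂ / 453.8 = 0.131 → ξ₂ = 59.45 kmol/h.
Outlet amounts (n = n₀ + Σ ν·ξ):
  E: 453.8 − 1(171.5) = 282.3
  B: 0 + 1(171.5) − 1(59.45) = 112.1
  D: 0 + 1(59.45) = 59.45

112 kmol/h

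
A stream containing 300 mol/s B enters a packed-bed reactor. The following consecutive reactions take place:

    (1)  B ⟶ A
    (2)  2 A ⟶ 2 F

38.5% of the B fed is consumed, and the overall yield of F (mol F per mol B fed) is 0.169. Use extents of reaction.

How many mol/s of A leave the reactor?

Conversion of B: B consumed = 1ξ₁ = 0.385 × 300 → ξ₁ = 115.5 mol/s.
Yield of F: 2ξ₂ / 300 = 0.169 → ξ₂ = 25.35 mol/s.
Outlet amounts (n = n₀ + Σ ν·ξ):
  B: 300 − 1(115.5) = 184.5
  A: 0 + 1(115.5) − 2(25.35) = 64.8
  F: 0 + 2(25.35) = 50.7

64.8 mol/s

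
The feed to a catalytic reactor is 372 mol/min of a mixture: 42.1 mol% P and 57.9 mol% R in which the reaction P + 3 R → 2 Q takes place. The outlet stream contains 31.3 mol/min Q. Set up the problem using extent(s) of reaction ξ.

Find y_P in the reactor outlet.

0.414

For Q: n = n₀ + 2ξ → 31.3 = 0 + 2ξ, giving ξ = 15.65 mol/min.
Outlet amounts (n = n₀ + ν ξ):
  P: 156.6 − 1(15.65) = 141
  R: 215.4 − 3(15.65) = 168.4
  Q: 0 + 2(15.65) = 31.3
Total out = 340.7 mol/min; y_P = 141 / 340.7 = 0.4137.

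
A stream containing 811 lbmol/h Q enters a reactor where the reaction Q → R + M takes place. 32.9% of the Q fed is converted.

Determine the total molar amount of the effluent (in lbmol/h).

Q reacted = 0.329 × 811 = 266.8 lbmol/h; ν_Q = −1, so ξ = 266.8/1 = 266.8 lbmol/h.
Outlet amounts (n = n₀ + ν ξ):
  Q: 811 − 1(266.8) = 544.2
  R: 0 + 1(266.8) = 266.8
  M: 0 + 1(266.8) = 266.8
Total out = 544.2 + 266.8 + 266.8 = 1078 lbmol/h.

1080 lbmol/h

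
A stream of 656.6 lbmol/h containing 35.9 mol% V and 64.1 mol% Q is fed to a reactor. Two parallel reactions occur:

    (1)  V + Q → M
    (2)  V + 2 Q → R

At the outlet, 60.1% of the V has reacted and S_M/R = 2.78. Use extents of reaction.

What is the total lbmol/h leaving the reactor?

477 lbmol/h

Conversion of V: V consumed = 0.601 × 235.7 = 141.7 lbmol/h = 1ξ₁ + 1ξ₂.
Selectivity: 1ξ₁ / (1ξ₂) = 2.78 → ξ₁ = 2.78 ξ₂.
Substitute: (1·2.78 + 1) ξ₂ = 141.7 → ξ₂ = 37.48 lbmol/h, ξ₁ = 104.2 lbmol/h.
Outlet amounts (n = n₀ + Σ ν·ξ):
  V: 235.7 − 1(104.2) − 1(37.48) = 94.05
  Q: 420.9 − 1(104.2) − 2(37.48) = 241.7
  M: 0 + 1(104.2) = 104.2
  R: 0 + 1(37.48) = 37.48
Total out = 94.05 + 241.7 + 104.2 + 37.48 = 477.5 lbmol/h.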